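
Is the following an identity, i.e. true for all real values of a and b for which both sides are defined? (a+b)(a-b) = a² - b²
Yes, this is an identity.

Claim: (a+b)(a-b) = a² - b².
Reasoning: Expand: (a+b)(a-b) = a² - ab + ba - b² = a² - b² (the cross terms cancel).
So the two sides agree for all real values of a and b for which both sides are defined.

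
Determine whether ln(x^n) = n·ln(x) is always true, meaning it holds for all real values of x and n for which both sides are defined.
Claim: ln(x^n) = n·ln(x).
Reasoning: The right side requires x > 0. For x > 0, x^n = (e^(ln x))^n = e^(n·ln x), so taking ln of both sides gives ln(x^n) = n·ln(x).
So the two sides agree for all real values of x and n for which both sides are defined.

Conclusion: Yes, this is an identity.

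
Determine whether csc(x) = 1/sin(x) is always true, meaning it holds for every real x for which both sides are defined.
Yes, this is an identity.

Claim: csc(x) = 1/sin(x).
Reasoning: csc(x) is by definition the reciprocal of sin(x), wherever sin(x) ≠ 0.
So the two sides agree for every real x for which both sides are defined.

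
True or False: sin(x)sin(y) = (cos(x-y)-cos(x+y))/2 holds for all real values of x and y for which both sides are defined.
Claim: sin(x)sin(y) = (cos(x-y)-cos(x+y))/2.
Reasoning: cos(x-y) = cos(x)cos(y) + sin(x)sin(y) and cos(x+y) = cos(x)cos(y) - sin(x)sin(y). Subtracting, cos(x-y) - cos(x+y) = 2sin(x)sin(y); divide by 2.
So the two sides agree for all real values of x and y for which both sides are defined.

Conclusion: True.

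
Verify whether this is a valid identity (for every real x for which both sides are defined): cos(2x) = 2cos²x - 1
Yes, this is an identity.

Claim: cos(2x) = 2cos²x - 1.
Reasoning: cos(2x) = cos²x - sin²x. Replace sin²x by 1 - cos²x: cos²x - (1 - cos²x) = 2cos²x - 1.
So the two sides agree for every real x for which both sides are defined.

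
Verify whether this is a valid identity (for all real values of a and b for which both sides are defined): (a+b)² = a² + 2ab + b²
Claim: (a+b)² = a² + 2ab + b².
Reasoning: Expand: (a+b)² = (a+b)(a+b) = a·a + a·b + b·a + b·b = a² + 2ab + b².
So the two sides agree for all real values of a and b for which both sides are defined.

Conclusion: Yes, this is an identity.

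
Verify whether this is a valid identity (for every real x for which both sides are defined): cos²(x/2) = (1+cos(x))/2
Claim: cos²(x/2) = (1+cos(x))/2.
Reasoning: Use cos(2θ) = 2cos²θ - 1 with θ = x/2: cos(x) = 2cos²(x/2) - 1. Solving for cos²(x/2) gives (1 + cos(x))/2.
So the two sides agree for every real x for which both sides are defined.

Conclusion: Yes, this is an identity.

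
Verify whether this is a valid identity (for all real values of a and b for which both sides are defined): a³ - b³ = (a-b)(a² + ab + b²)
Yes, this is an identity.

Claim: a³ - b³ = (a-b)(a² + ab + b²).
Reasoning: Expand the right side: (a-b)(a² + ab + b²) = a³ + a²b + ab² - a²b - ab² - b³ = a³ - b³ (the middle terms cancel in pairs).
So the two sides agree for all real values of a and b for which both sides are defined.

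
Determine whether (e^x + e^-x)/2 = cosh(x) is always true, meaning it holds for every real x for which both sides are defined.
Claim: (e^x + e^-x)/2 = cosh(x).
Reasoning: This is exactly the definition of the hyperbolic cosine: cosh(x) := (e^x + e^-x)/2.
So the two sides agree for every real x for which both sides are defined.

Conclusion: Yes, this is an identity.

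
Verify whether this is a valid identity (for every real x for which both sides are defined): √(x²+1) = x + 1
Claim: √(x²+1) = x + 1.
Test a specific point where both sides are defined: x = 3.
LHS = √(x²+1) ≈ 3.1623
RHS = x + 1 ≈ 4.0000
Since 3.1623 ≠ 4.0000, the equation fails at this point, so it cannot hold for every real x for which both sides are defined.
(x+1)² = x² + 2x + 1 ≠ x² + 1 unless x = 0.

Conclusion: No, this is NOT an identity.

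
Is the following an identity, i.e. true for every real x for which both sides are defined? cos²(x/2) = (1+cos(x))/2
Yes, this is an identity.

Claim: cos²(x/2) = (1+cos(x))/2.
Reasoning: Use cos(2θ) = 2cos²θ - 1 with θ = x/2: cos(x) = 2cos²(x/2) - 1. Solving for cos²(x/2) gives (1 + cos(x))/2.
So the two sides agree for every real x for which both sides are defined.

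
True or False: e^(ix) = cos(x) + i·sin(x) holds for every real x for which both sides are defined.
True.

Claim: e^(ix) = cos(x) + i·sin(x).
Reasoning: Euler's formula. Expand e^(ix) = Σ (ix)^k / k!. Since i² = -1, the even-k terms are Σ (-1)^m x^(2m)/(2m)! = cos(x) and the odd-k terms are i · Σ (-1)^m x^(2m+1)/(2m+1)! = i·sin(x).
So the two sides agree for every real x for which both sides are defined.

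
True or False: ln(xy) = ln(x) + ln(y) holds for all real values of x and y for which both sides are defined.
True.

Claim: ln(xy) = ln(x) + ln(y).
Reasoning: Both sides are simultaneously defined only when x, y > 0. Write x = e^p, y = e^q (p = ln x, q = ln y). Then xy = e^p · e^q = e^(p+q), so ln(xy) = p + q = ln(x) + ln(y).
So the two sides agree for all real values of x and y for which both sides are defined.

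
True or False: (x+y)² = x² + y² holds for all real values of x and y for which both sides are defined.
False.

Claim: (x+y)² = x² + y².
Test a specific point where both sides are defined: x = -1, y = 3/2.
LHS = (x+y)² ≈ 0.2500
RHS = x² + y² ≈ 3.2500
Since 0.2500 ≠ 3.2500, the equation fails at this point, so it cannot hold for all real values of x and y for which both sides are defined.
The correct expansion is (x+y)² = x² + 2xy + y²; the cross term 2xy is missing.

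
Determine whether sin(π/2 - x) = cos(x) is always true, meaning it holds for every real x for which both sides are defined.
Yes, this is an identity.

Claim: sin(π/2 - x) = cos(x).
Reasoning: Use sin(u - v) = sin(u)cos(v) - cos(u)sin(v) with u = π/2, v = x: sin(π/2)cos(x) - cos(π/2)sin(x) = 1·cos(x) - 0·sin(x) = cos(x).
So the two sides agree for every real x for which both sides are defined.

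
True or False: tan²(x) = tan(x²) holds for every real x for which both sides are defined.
False.

Claim: tan²(x) = tan(x²).
Test a specific point where both sides are defined: x = π/3.
LHS = tan²(x) ≈ 3.0000
RHS = tan(x²) ≈ 1.9485
Since 3.0000 ≠ 1.9485, the equation fails at this point, so it cannot hold for every real x for which both sides are defined.
tan²(x) means (tan x)², squaring the output; tan(x²) squares the input. These are different functions.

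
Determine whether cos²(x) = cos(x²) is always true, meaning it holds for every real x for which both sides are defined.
No, this is NOT an identity.

Claim: cos²(x) = cos(x²).
Test a specific point where both sides are defined: x = -π/3.
LHS = cos²(x) ≈ 0.2500
RHS = cos(x²) ≈ 0.4566
Since 0.2500 ≠ 0.4566, the equation fails at this point, so it cannot hold for every real x for which both sides are defined.
cos²(x) means (cos x)², squaring the output; cos(x²) squares the input. These are different functions.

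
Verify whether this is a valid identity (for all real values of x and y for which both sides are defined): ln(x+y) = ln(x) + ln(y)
Claim: ln(x+y) = ln(x) + ln(y).
Test a specific point where both sides are defined: x = 1, y = 5.
LHS = ln(x+y) ≈ 1.7918
RHS = ln(x) + ln(y) ≈ 1.6094
Since 1.7918 ≠ 1.6094, the equation fails at this point, so it cannot hold for all real values of x and y for which both sides are defined.
ln(x) + ln(y) = ln(xy), not ln(x+y).

Conclusion: No, this is NOT an identity.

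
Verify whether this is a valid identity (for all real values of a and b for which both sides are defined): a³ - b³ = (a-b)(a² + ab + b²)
Claim: a³ - b³ = (a-b)(a² + ab + b²).
Reasoning: Expand the right side: (a-b)(a² + ab + b²) = a³ + a²b + ab² - a²b - ab² - b³ = a³ - b³ (the middle terms cancel in pairs).
So the two sides agree for all real values of a and b for which both sides are defined.

Conclusion: Yes, this is an identity.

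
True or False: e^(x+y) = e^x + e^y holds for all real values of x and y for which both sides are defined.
Claim: e^(x+y) = e^x + e^y.
Test a specific point where both sides are defined: x = 1, y = 3/2.
LHS = e^(x+y) ≈ 12.1825
RHS = e^x + e^y ≈ 7.2000
Since 12.1825 ≠ 7.2000, the equation fails at this point, so it cannot hold for all real values of x and y for which both sides are defined.
The correct rule is e^(x+y) = e^x · e^y (a product, not a sum).

Conclusion: False.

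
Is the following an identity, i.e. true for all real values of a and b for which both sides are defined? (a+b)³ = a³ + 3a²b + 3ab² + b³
Yes, this is an identity.

Claim: (a+b)³ = a³ + 3a²b + 3ab² + b³.
Reasoning: (a+b)³ = (a+b)(a+b)² = (a+b)(a² + 2ab + b²) = a³ + 2a²b + ab² + a²b + 2ab² + b³ = a³ + 3a²b + 3ab² + b³.
So the two sides agree for all real values of a and b for which both sides are defined.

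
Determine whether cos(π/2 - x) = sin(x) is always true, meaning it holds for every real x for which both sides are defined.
Claim: cos(π/2 - x) = sin(x).
Reasoning: Use cos(u - v) = cos(u)cos(v) + sin(u)sin(v) with u = π/2, v = x: cos(π/2)cos(x) + sin(π/2)sin(x) = 0·cos(x) + 1·sin(x) = sin(x).
So the two sides agree for every real x for which both sides are defined.

Conclusion: Yes, this is an identity.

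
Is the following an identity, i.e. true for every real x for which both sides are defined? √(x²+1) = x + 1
No, this is NOT an identity.

Claim: √(x²+1) = x + 1.
Test a specific point where both sides are defined: x = -3.
LHS = √(x²+1) ≈ 3.1623
RHS = x + 1 ≈ -2.0000
Since 3.1623 ≠ -2.0000, the equation fails at this point, so it cannot hold for every real x for which both sides are defined.
(x+1)² = x² + 2x + 1 ≠ x² + 1 unless x = 0.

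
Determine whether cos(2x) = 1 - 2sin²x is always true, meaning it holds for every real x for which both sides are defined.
Yes, this is an identity.

Claim: cos(2x) = 1 - 2sin²x.
Reasoning: cos(2x) = cos²x - sin²x. Replace cos²x by 1 - sin²x: (1 - sin²x) - sin²x = 1 - 2sin²x.
So the two sides agree for every real x for which both sides are defined.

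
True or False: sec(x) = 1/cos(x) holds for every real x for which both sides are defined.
True.

Claim: sec(x) = 1/cos(x).
Reasoning: sec(x) is by definition the reciprocal of cos(x), wherever cos(x) ≠ 0.
So the two sides agree for every real x for which both sides are defined.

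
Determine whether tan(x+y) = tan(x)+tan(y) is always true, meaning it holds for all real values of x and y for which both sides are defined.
Claim: tan(x+y) = tan(x)+tan(y).
Test a specific point where both sides are defined: x = π/4, y = -π/6.
LHS = tan(x+y) ≈ 0.2679
RHS = tan(x)+tan(y) ≈ 0.4226
Since 0.2679 ≠ 0.4226, the equation fails at this point, so it cannot hold for all real values of x and y for which both sides are defined.
The correct formula is tan(x+y) = (tan(x) + tan(y))/(1 - tan(x)tan(y)).

Conclusion: No, this is NOT an identity.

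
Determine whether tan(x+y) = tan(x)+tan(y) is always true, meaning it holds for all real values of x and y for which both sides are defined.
Claim: tan(x+y) = tan(x)+tan(y).
Test a specific point where both sides are defined: x = -π/4, y = -π/6.
LHS = tan(x+y) ≈ -3.7321
RHS = tan(x)+tan(y) ≈ -1.5774
Since -3.7321 ≠ -1.5774, the equation fails at this point, so it cannot hold for all real values of x and y for which both sides are defined.
The correct formula is tan(x+y) = (tan(x) + tan(y))/(1 - tan(x)tan(y)).

Conclusion: No, this is NOT an identity.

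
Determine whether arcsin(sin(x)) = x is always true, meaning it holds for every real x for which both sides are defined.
Claim: arcsin(sin(x)) = x.
Test a specific point where both sides are defined: x = 3π/4.
LHS = arcsin(sin(x)) ≈ 0.7854
RHS = x ≈ 2.3562
Since 0.7854 ≠ 2.3562, the equation fails at this point, so it cannot hold for every real x for which both sides are defined.
arcsin only returns values in [-π/2, π/2], so arcsin(sin(x)) = x holds only for x in that interval, not for all real x.

Conclusion: No, this is NOT an identity.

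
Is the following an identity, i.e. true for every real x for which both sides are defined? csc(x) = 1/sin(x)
Yes, this is an identity.

Claim: csc(x) = 1/sin(x).
Reasoning: csc(x) is by definition the reciprocal of sin(x), wherever sin(x) ≠ 0.
So the two sides agree for every real x for which both sides are defined.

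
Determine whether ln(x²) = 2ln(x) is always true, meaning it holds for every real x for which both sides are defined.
Yes, this is an identity.

Claim: ln(x²) = 2ln(x).
Reasoning: The right side requires x > 0. For x > 0, x² = (e^(ln x))² = e^(2ln x), so ln(x²) = 2ln(x). (For x < 0 the right side is undefined, so those values are outside the claim.)
So the two sides agree for every real x for which both sides are defined.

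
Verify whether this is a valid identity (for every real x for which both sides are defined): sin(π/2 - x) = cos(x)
Claim: sin(π/2 - x) = cos(x).
Reasoning: Use sin(u - v) = sin(u)cos(v) - cos(u)sin(v) with u = π/2, v = x: sin(π/2)cos(x) - cos(π/2)sin(x) = 1·cos(x) - 0·sin(x) = cos(x).
So the two sides agree for every real x for which both sides are defined.

Conclusion: Yes, this is an identity.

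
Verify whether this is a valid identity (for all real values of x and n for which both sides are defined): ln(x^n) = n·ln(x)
Claim: ln(x^n) = n·ln(x).
Reasoning: The right side requires x > 0. For x > 0, x^n = (e^(ln x))^n = e^(n·ln x), so taking ln of both sides gives ln(x^n) = n·ln(x).
So the two sides agree for all real values of x and n for which both sides are defined.

Conclusion: Yes, this is an identity.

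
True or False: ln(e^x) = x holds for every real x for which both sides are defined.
True.

Claim: ln(e^x) = x.
Reasoning: ln is the inverse of the exponential: ln(e^x) asks for the exponent p with e^p = e^x, and since e^p is one-to-one that exponent is p = x.
So the two sides agree for every real x for which both sides are defined.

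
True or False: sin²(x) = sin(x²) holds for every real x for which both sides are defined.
Claim: sin²(x) = sin(x²).
Test a specific point where both sides are defined: x = π.
LHS = sin²(x) ≈ 0.0000
RHS = sin(x²) ≈ -0.4303
Since 0.0000 ≠ -0.4303, the equation fails at this point, so it cannot hold for every real x for which both sides are defined.
sin²(x) means (sin x)², squaring the output; sin(x²) squares the input. These are different functions.

Conclusion: False.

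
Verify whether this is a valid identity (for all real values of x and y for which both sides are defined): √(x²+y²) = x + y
No, this is NOT an identity.

Claim: √(x²+y²) = x + y.
Test a specific point where both sides are defined: x = 3/2, y = 5.
LHS = √(x²+y²) ≈ 5.2202
RHS = x + y ≈ 6.5000
Since 5.2202 ≠ 6.5000, the equation fails at this point, so it cannot hold for all real values of x and y for which both sides are defined.
(x+y)² = x² + 2xy + y², not x² + y², so the square root does not split this way.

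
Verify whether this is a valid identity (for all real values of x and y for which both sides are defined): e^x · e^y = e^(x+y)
Claim: e^x · e^y = e^(x+y).
Reasoning: This is the law of exponents for a common base: multiplying powers adds exponents. E.g. from the series, (Σ x^j/j!)(Σ y^k/k!) = Σ_m (Σ_{j+k=m} x^j y^k/(j!k!)) = Σ_m (x+y)^m/m! by the binomial theorem.
So the two sides agree for all real values of x and y for which both sides are defined.

Conclusion: Yes, this is an identity.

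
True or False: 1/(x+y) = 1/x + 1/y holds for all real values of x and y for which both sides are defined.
False.

Claim: 1/(x+y) = 1/x + 1/y.
Test a specific point where both sides are defined: x = 4, y = 3.
LHS = 1/(x+y) ≈ 0.1429
RHS = 1/x + 1/y ≈ 0.5833
Since 0.1429 ≠ 0.5833, the equation fails at this point, so it cannot hold for all real values of x and y for which both sides are defined.
1/x + 1/y = (x+y)/(xy), which is not 1/(x+y).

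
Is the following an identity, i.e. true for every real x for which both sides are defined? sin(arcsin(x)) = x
Claim: sin(arcsin(x)) = x.
Reasoning: For -1 ≤ x ≤ 1 (where arcsin is defined), arcsin(x) is by definition an angle whose sine equals x. Taking the sine of that angle returns x. (Note the other order, arcsin(sin x) = x, is NOT an identity.)
So the two sides agree for every real x for which both sides are defined.

Conclusion: Yes, this is an identity.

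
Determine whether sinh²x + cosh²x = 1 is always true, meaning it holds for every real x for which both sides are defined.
Claim: sinh²x + cosh²x = 1.
Test a specific point where both sides are defined: x = -3.
LHS = sinh²x + cosh²x ≈ 201.7156
RHS = 1 ≈ 1.0000
Since 201.7156 ≠ 1.0000, the equation fails at this point, so it cannot hold for every real x for which both sides are defined.
The correct hyperbolic identity is cosh²x - sinh²x = 1 (a difference); the sum sinh²x + cosh²x equals cosh(2x).

Conclusion: No, this is NOT an identity.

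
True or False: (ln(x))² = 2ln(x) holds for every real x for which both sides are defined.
False.

Claim: (ln(x))² = 2ln(x).
Test a specific point where both sides are defined: x = 3.
LHS = (ln(x))² ≈ 1.2069
RHS = 2ln(x) ≈ 2.1972
Since 1.2069 ≠ 2.1972, the equation fails at this point, so it cannot hold for every real x for which both sides are defined.
2ln(x) equals ln(x²), which is not the same as (ln x)².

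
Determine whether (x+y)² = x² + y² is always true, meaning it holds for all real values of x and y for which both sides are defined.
Claim: (x+y)² = x² + y².
Test a specific point where both sides are defined: x = 2, y = 3.
LHS = (x+y)² ≈ 25.0000
RHS = x² + y² ≈ 13.0000
Since 25.0000 ≠ 13.0000, the equation fails at this point, so it cannot hold for all real values of x and y for which both sides are defined.
The correct expansion is (x+y)² = x² + 2xy + y²; the cross term 2xy is missing.

Conclusion: No, this is NOT an identity.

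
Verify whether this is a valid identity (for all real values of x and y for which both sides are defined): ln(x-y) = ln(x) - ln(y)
Claim: ln(x-y) = ln(x) - ln(y).
Test a specific point where both sides are defined: x = 3, y = 3/2.
LHS = ln(x-y) ≈ 0.4055
RHS = ln(x) - ln(y) ≈ 0.6931
Since 0.4055 ≠ 0.6931, the equation fails at this point, so it cannot hold for all real values of x and y for which both sides are defined.
ln(x) - ln(y) = ln(x/y), not ln(x-y).

Conclusion: No, this is NOT an identity.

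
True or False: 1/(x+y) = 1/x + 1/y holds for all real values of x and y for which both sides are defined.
Claim: 1/(x+y) = 1/x + 1/y.
Test a specific point where both sides are defined: x = 1, y = 3/2.
LHS = 1/(x+y) ≈ 0.4000
RHS = 1/x + 1/y ≈ 1.6667
Since 0.4000 ≠ 1.6667, the equation fails at this point, so it cannot hold for all real values of x and y for which both sides are defined.
1/x + 1/y = (x+y)/(xy), which is not 1/(x+y).

Conclusion: False.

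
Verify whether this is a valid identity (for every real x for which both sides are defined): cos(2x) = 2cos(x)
No, this is NOT an identity.

Claim: cos(2x) = 2cos(x).
Test a specific point where both sides are defined: x = 3π/4.
LHS = cos(2x) ≈ 0.0000
RHS = 2cos(x) ≈ -1.4142
Since 0.0000 ≠ -1.4142, the equation fails at this point, so it cannot hold for every real x for which both sides are defined.
The correct double-angle formula is cos(2x) = cos²x - sin²x.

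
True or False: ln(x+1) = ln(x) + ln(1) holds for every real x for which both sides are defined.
False.

Claim: ln(x+1) = ln(x) + ln(1).
Test a specific point where both sides are defined: x = 2.
LHS = ln(x+1) ≈ 1.0986
RHS = ln(x) + ln(1) ≈ 0.6931
Since 1.0986 ≠ 0.6931, the equation fails at this point, so it cannot hold for every real x for which both sides are defined.
ln(1) = 0, so the right side is just ln(x), which differs from ln(x+1).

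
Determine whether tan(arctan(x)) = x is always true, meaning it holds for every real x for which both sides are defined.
Yes, this is an identity.

Claim: tan(arctan(x)) = x.
Reasoning: For every real x, arctan(x) is by definition the angle in (-π/2, π/2) whose tangent equals x. Taking the tangent of that angle returns x.
So the two sides agree for every real x for which both sides are defined.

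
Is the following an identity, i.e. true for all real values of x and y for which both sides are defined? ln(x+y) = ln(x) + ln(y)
No, this is NOT an identity.

Claim: ln(x+y) = ln(x) + ln(y).
Test a specific point where both sides are defined: x = 5, y = 4.
LHS = ln(x+y) ≈ 2.1972
RHS = ln(x) + ln(y) ≈ 2.9957
Since 2.1972 ≠ 2.9957, the equation fails at this point, so it cannot hold for all real values of x and y for which both sides are defined.
ln(x) + ln(y) = ln(xy), not ln(x+y).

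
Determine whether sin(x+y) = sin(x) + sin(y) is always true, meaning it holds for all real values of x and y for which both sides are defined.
No, this is NOT an identity.

Claim: sin(x+y) = sin(x) + sin(y).
Test a specific point where both sides are defined: x = 2π/3, y = π/6.
LHS = sin(x+y) ≈ 0.5000
RHS = sin(x) + sin(y) ≈ 1.3660
Since 0.5000 ≠ 1.3660, the equation fails at this point, so it cannot hold for all real values of x and y for which both sides are defined.
The correct expansion is sin(x+y) = sin(x)cos(y) + cos(x)sin(y); sine is not additive.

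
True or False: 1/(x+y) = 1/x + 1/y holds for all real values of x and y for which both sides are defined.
False.

Claim: 1/(x+y) = 1/x + 1/y.
Test a specific point where both sides are defined: x = 1/2, y = 2.
LHS = 1/(x+y) ≈ 0.4000
RHS = 1/x + 1/y ≈ 2.5000
Since 0.4000 ≠ 2.5000, the equation fails at this point, so it cannot hold for all real values of x and y for which both sides are defined.
1/x + 1/y = (x+y)/(xy), which is not 1/(x+y).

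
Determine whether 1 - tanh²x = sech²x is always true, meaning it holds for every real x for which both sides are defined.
Claim: 1 - tanh²x = sech²x.
Reasoning: Divide cosh²x - sinh²x = 1 through by cosh²x (never zero): 1 - tanh²x = 1/cosh²x = sech²x.
So the two sides agree for every real x for which both sides are defined.

Conclusion: Yes, this is an identity.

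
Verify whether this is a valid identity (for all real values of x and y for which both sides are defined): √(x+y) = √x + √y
No, this is NOT an identity.

Claim: √(x+y) = √x + √y.
Test a specific point where both sides are defined: x = 1, y = 1/2.
LHS = √(x+y) ≈ 1.2247
RHS = √x + √y ≈ 1.7071
Since 1.2247 ≠ 1.7071, the equation fails at this point, so it cannot hold for all real values of x and y for which both sides are defined.
Squaring the right side gives x + 2√(xy) + y, not x + y.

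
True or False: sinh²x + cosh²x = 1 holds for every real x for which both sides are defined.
Claim: sinh²x + cosh²x = 1.
Test a specific point where both sides are defined: x = 4.
LHS = sinh²x + cosh²x ≈ 1490.4792
RHS = 1 ≈ 1.0000
Since 1490.4792 ≠ 1.0000, the equation fails at this point, so it cannot hold for every real x for which both sides are defined.
The correct hyperbolic identity is cosh²x - sinh²x = 1 (a difference); the sum sinh²x + cosh²x equals cosh(2x).

Conclusion: False.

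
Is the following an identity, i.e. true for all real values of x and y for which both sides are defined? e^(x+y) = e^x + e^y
Claim: e^(x+y) = e^x + e^y.
Test a specific point where both sides are defined: x = 1, y = -3.
LHS = e^(x+y) ≈ 0.1353
RHS = e^x + e^y ≈ 2.7681
Since 0.1353 ≠ 2.7681, the equation fails at this point, so it cannot hold for all real values of x and y for which both sides are defined.
The correct rule is e^(x+y) = e^x · e^y (a product, not a sum).

Conclusion: No, this is NOT an identity.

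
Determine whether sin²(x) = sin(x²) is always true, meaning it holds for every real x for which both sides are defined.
Claim: sin²(x) = sin(x²).
Test a specific point where both sides are defined: x = π.
LHS = sin²(x) ≈ 0.0000
RHS = sin(x²) ≈ -0.4303
Since 0.0000 ≠ -0.4303, the equation fails at this point, so it cannot hold for every real x for which both sides are defined.
sin²(x) means (sin x)², squaring the output; sin(x²) squares the input. These are different functions.

Conclusion: No, this is NOT an identity.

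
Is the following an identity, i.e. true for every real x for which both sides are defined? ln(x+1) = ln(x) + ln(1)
Claim: ln(x+1) = ln(x) + ln(1).
Test a specific point where both sides are defined: x = 2.
LHS = ln(x+1) ≈ 1.0986
RHS = ln(x) + ln(1) ≈ 0.6931
Since 1.0986 ≠ 0.6931, the equation fails at this point, so it cannot hold for every real x for which both sides are defined.
ln(1) = 0, so the right side is just ln(x), which differs from ln(x+1).

Conclusion: No, this is NOT an identity.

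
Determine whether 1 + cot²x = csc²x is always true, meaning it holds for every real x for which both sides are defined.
Yes, this is an identity.

Claim: 1 + cot²x = csc²x.
Reasoning: Start from sin²x + cos²x = 1 and divide every term by sin²x (allowed wherever cot x and csc x are defined): 1 + cot²x = 1/sin²x = csc²x.
So the two sides agree for every real x for which both sides are defined.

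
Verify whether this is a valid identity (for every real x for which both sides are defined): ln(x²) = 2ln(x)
Claim: ln(x²) = 2ln(x).
Reasoning: The right side requires x > 0. For x > 0, x² = (e^(ln x))² = e^(2ln x), so ln(x²) = 2ln(x). (For x < 0 the right side is undefined, so those values are outside the claim.)
So the two sides agree for every real x for which both sides are defined.

Conclusion: Yes, this is an identity.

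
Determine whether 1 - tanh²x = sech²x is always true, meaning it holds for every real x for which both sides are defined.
Yes, this is an identity.

Claim: 1 - tanh²x = sech²x.
Reasoning: Divide cosh²x - sinh²x = 1 through by cosh²x (never zero): 1 - tanh²x = 1/cosh²x = sech²x.
So the two sides agree for every real x for which both sides are defined.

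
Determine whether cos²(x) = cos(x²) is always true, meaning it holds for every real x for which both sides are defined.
Claim: cos²(x) = cos(x²).
Test a specific point where both sides are defined: x = -π/2.
LHS = cos²(x) ≈ 0.0000
RHS = cos(x²) ≈ -0.7812
Since 0.0000 ≠ -0.7812, the equation fails at this point, so it cannot hold for every real x for which both sides are defined.
cos²(x) means (cos x)², squaring the output; cos(x²) squares the input. These are different functions.

Conclusion: No, this is NOT an identity.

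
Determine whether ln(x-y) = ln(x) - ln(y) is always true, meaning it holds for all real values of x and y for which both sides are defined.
Claim: ln(x-y) = ln(x) - ln(y).
Test a specific point where both sides are defined: x = 4, y = 3/2.
LHS = ln(x-y) ≈ 0.9163
RHS = ln(x) - ln(y) ≈ 0.9808
Since 0.9163 ≠ 0.9808, the equation fails at this point, so it cannot hold for all real values of x and y for which both sides are defined.
ln(x) - ln(y) = ln(x/y), not ln(x-y).

Conclusion: No, this is NOT an identity.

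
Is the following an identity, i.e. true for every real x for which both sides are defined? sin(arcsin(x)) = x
Claim: sin(arcsin(x)) = x.
Reasoning: For -1 ≤ x ≤ 1 (where arcsin is defined), arcsin(x) is by definition an angle whose sine equals x. Taking the sine of that angle returns x. (Note the other order, arcsin(sin x) = x, is NOT an identity.)
So the two sides agree for every real x for which both sides are defined.

Conclusion: Yes, this is an identity.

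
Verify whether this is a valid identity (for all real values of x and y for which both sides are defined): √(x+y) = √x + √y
Claim: √(x+y) = √x + √y.
Test a specific point where both sides are defined: x = 1, y = 1/2.
LHS = √(x+y) ≈ 1.2247
RHS = √x + √y ≈ 1.7071
Since 1.2247 ≠ 1.7071, the equation fails at this point, so it cannot hold for all real values of x and y for which both sides are defined.
Squaring the right side gives x + 2√(xy) + y, not x + y.

Conclusion: No, this is NOT an identity.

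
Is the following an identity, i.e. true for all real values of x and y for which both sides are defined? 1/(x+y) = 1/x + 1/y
Claim: 1/(x+y) = 1/x + 1/y.
Test a specific point where both sides are defined: x = -2, y = -3.
LHS = 1/(x+y) ≈ -0.2000
RHS = 1/x + 1/y ≈ -0.8333
Since -0.2000 ≠ -0.8333, the equation fails at this point, so it cannot hold for all real values of x and y for which both sides are defined.
1/x + 1/y = (x+y)/(xy), which is not 1/(x+y).

Conclusion: No, this is NOT an identity.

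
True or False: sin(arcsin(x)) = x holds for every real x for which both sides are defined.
True.

Claim: sin(arcsin(x)) = x.
Reasoning: For -1 ≤ x ≤ 1 (where arcsin is defined), arcsin(x) is by definition an angle whose sine equals x. Taking the sine of that angle returns x. (Note the other order, arcsin(sin x) = x, is NOT an identity.)
So the two sides agree for every real x for which both sides are defined.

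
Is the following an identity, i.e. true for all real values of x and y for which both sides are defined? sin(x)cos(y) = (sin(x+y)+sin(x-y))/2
Yes, this is an identity.

Claim: sin(x)cos(y) = (sin(x+y)+sin(x-y))/2.
Reasoning: sin(x+y) = sin(x)cos(y) + cos(x)sin(y) and sin(x-y) = sin(x)cos(y) - cos(x)sin(y). Adding, sin(x+y) + sin(x-y) = 2sin(x)cos(y); divide by 2.
So the two sides agree for all real values of x and y for which both sides are defined.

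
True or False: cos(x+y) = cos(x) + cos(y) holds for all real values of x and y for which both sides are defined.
False.

Claim: cos(x+y) = cos(x) + cos(y).
Test a specific point where both sides are defined: x = π, y = -π/6.
LHS = cos(x+y) ≈ -0.8660
RHS = cos(x) + cos(y) ≈ -0.1340
Since -0.8660 ≠ -0.1340, the equation fails at this point, so it cannot hold for all real values of x and y for which both sides are defined.
The correct expansion is cos(x+y) = cos(x)cos(y) - sin(x)sin(y); cosine is not additive.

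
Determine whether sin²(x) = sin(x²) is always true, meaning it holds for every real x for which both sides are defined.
Claim: sin²(x) = sin(x²).
Test a specific point where both sides are defined: x = π/2.
LHS = sin²(x) ≈ 1.0000
RHS = sin(x²) ≈ 0.6243
Since 1.0000 ≠ 0.6243, the equation fails at this point, so it cannot hold for every real x for which both sides are defined.
sin²(x) means (sin x)², squaring the output; sin(x²) squares the input. These are different functions.

Conclusion: No, this is NOT an identity.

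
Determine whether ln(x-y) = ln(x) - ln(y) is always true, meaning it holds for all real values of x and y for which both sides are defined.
No, this is NOT an identity.

Claim: ln(x-y) = ln(x) - ln(y).
Test a specific point where both sides are defined: x = 3/2, y = 1.
LHS = ln(x-y) ≈ -0.6931
RHS = ln(x) - ln(y) ≈ 0.4055
Since -0.6931 ≠ 0.4055, the equation fails at this point, so it cannot hold for all real values of x and y for which both sides are defined.
ln(x) - ln(y) = ln(x/y), not ln(x-y).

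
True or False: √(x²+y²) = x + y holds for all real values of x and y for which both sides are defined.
False.

Claim: √(x²+y²) = x + y.
Test a specific point where both sides are defined: x = 2, y = -2.
LHS = √(x²+y²) ≈ 2.8284
RHS = x + y ≈ 0.0000
Since 2.8284 ≠ 0.0000, the equation fails at this point, so it cannot hold for all real values of x and y for which both sides are defined.
(x+y)² = x² + 2xy + y², not x² + y², so the square root does not split this way.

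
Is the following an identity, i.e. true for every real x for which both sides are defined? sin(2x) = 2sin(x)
No, this is NOT an identity.

Claim: sin(2x) = 2sin(x).
Test a specific point where both sides are defined: x = -π/2.
LHS = sin(2x) ≈ 0.0000
RHS = 2sin(x) ≈ -2.0000
Since 0.0000 ≠ -2.0000, the equation fails at this point, so it cannot hold for every real x for which both sides are defined.
The correct double-angle formula is sin(2x) = 2sin(x)cos(x).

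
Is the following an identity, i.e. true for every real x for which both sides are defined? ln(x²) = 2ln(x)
Claim: ln(x²) = 2ln(x).
Reasoning: The right side requires x > 0. For x > 0, x² = (e^(ln x))² = e^(2ln x), so ln(x²) = 2ln(x). (For x < 0 the right side is undefined, so those values are outside the claim.)
So the two sides agree for every real x for which both sides are defined.

Conclusion: Yes, this is an identity.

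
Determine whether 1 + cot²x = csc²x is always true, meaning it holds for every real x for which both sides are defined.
Yes, this is an identity.

Claim: 1 + cot²x = csc²x.
Reasoning: Start from sin²x + cos²x = 1 and divide every term by sin²x (allowed wherever cot x and csc x are defined): 1 + cot²x = 1/sin²x = csc²x.
So the two sides agree for every real x for which both sides are defined.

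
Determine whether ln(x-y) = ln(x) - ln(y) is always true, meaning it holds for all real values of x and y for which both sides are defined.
Claim: ln(x-y) = ln(x) - ln(y).
Test a specific point where both sides are defined: x = 5, y = 4.
LHS = ln(x-y) ≈ 0.0000
RHS = ln(x) - ln(y) ≈ 0.2231
Since 0.0000 ≠ 0.2231, the equation fails at this point, so it cannot hold for all real values of x and y for which both sides are defined.
ln(x) - ln(y) = ln(x/y), not ln(x-y).

Conclusion: No, this is NOT an identity.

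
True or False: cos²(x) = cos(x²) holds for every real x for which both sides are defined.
False.

Claim: cos²(x) = cos(x²).
Test a specific point where both sides are defined: x = π/6.
LHS = cos²(x) ≈ 0.7500
RHS = cos(x²) ≈ 0.9627
Since 0.7500 ≠ 0.9627, the equation fails at this point, so it cannot hold for every real x for which both sides are defined.
cos²(x) means (cos x)², squaring the output; cos(x²) squares the input. These are different functions.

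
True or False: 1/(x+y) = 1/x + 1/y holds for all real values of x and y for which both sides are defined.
False.

Claim: 1/(x+y) = 1/x + 1/y.
Test a specific point where both sides are defined: x = 1/2, y = 4.
LHS = 1/(x+y) ≈ 0.2222
RHS = 1/x + 1/y ≈ 2.2500
Since 0.2222 ≠ 2.2500, the equation fails at this point, so it cannot hold for all real values of x and y for which both sides are defined.
1/x + 1/y = (x+y)/(xy), which is not 1/(x+y).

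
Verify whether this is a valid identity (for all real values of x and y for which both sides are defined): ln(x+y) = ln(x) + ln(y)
Claim: ln(x+y) = ln(x) + ln(y).
Test a specific point where both sides are defined: x = 1, y = 3.
LHS = ln(x+y) ≈ 1.3863
RHS = ln(x) + ln(y) ≈ 1.0986
Since 1.3863 ≠ 1.0986, the equation fails at this point, so it cannot hold for all real values of x and y for which both sides are defined.
ln(x) + ln(y) = ln(xy), not ln(x+y).

Conclusion: No, this is NOT an identity.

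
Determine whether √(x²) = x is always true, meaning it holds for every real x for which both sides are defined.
No, this is NOT an identity.

Claim: √(x²) = x.
Test a specific point where both sides are defined: x = -1.
LHS = √(x²) ≈ 1.0000
RHS = x ≈ -1.0000
Since 1.0000 ≠ -1.0000, the equation fails at this point, so it cannot hold for every real x for which both sides are defined.
√(x²) = |x|, which differs from x whenever x < 0 (both sides are defined for every real x).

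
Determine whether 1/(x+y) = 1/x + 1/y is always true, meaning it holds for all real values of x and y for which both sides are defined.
Claim: 1/(x+y) = 1/x + 1/y.
Test a specific point where both sides are defined: x = -2, y = 4.
LHS = 1/(x+y) ≈ 0.5000
RHS = 1/x + 1/y ≈ -0.2500
Since 0.5000 ≠ -0.2500, the equation fails at this point, so it cannot hold for all real values of x and y for which both sides are defined.
1/x + 1/y = (x+y)/(xy), which is not 1/(x+y).

Conclusion: No, this is NOT an identity.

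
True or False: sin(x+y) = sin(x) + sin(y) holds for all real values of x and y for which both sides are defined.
Claim: sin(x+y) = sin(x) + sin(y).
Test a specific point where both sides are defined: x = 3π/4, y = π/6.
LHS = sin(x+y) ≈ 0.2588
RHS = sin(x) + sin(y) ≈ 1.2071
Since 0.2588 ≠ 1.2071, the equation fails at this point, so it cannot hold for all real values of x and y for which both sides are defined.
The correct expansion is sin(x+y) = sin(x)cos(y) + cos(x)sin(y); sine is not additive.

Conclusion: False.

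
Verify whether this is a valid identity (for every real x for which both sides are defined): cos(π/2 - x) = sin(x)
Claim: cos(π/2 - x) = sin(x).
Reasoning: Use cos(u - v) = cos(u)cos(v) + sin(u)sin(v) with u = π/2, v = x: cos(π/2)cos(x) + sin(π/2)sin(x) = 0·cos(x) + 1·sin(x) = sin(x).
So the two sides agree for every real x for which both sides are defined.

Conclusion: Yes, this is an identity.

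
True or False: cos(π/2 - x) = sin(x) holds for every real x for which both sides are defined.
Claim: cos(π/2 - x) = sin(x).
Reasoning: Use cos(u - v) = cos(u)cos(v) + sin(u)sin(v) with u = π/2, v = x: cos(π/2)cos(x) + sin(π/2)sin(x) = 0·cos(x) + 1·sin(x) = sin(x).
So the two sides agree for every real x for which both sides are defined.

Conclusion: True.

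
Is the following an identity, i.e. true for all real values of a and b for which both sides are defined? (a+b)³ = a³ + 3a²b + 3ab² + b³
Yes, this is an identity.

Claim: (a+b)³ = a³ + 3a²b + 3ab² + b³.
Reasoning: (a+b)³ = (a+b)(a+b)² = (a+b)(a² + 2ab + b²) = a³ + 2a²b + ab² + a²b + 2ab² + b³ = a³ + 3a²b + 3ab² + b³.
So the two sides agree for all real values of a and b for which both sides are defined.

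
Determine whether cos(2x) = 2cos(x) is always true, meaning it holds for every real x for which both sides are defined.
No, this is NOT an identity.

Claim: cos(2x) = 2cos(x).
Test a specific point where both sides are defined: x = -π/4.
LHS = cos(2x) ≈ 0.0000
RHS = 2cos(x) ≈ 1.4142
Since 0.0000 ≠ 1.4142, the equation fails at this point, so it cannot hold for every real x for which both sides are defined.
The correct double-angle formula is cos(2x) = cos²x - sin²x.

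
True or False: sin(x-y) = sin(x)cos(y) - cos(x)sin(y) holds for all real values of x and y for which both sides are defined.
Claim: sin(x-y) = sin(x)cos(y) - cos(x)sin(y).
Reasoning: Replace y by -y in sin(x+y) = sin(x)cos(y) + cos(x)sin(y) and use cos(-y) = cos(y), sin(-y) = -sin(y): sin(x-y) = sin(x)cos(y) - cos(x)sin(y).
So the two sides agree for all real values of x and y for which both sides are defined.

Conclusion: True.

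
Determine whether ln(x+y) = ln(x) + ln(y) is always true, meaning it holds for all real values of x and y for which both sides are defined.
No, this is NOT an identity.

Claim: ln(x+y) = ln(x) + ln(y).
Test a specific point where both sides are defined: x = 5, y = 1/2.
LHS = ln(x+y) ≈ 1.7047
RHS = ln(x) + ln(y) ≈ 0.9163
Since 1.7047 ≠ 0.9163, the equation fails at this point, so it cannot hold for all real values of x and y for which both sides are defined.
ln(x) + ln(y) = ln(xy), not ln(x+y).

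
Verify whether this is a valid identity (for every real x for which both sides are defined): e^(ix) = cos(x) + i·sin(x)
Claim: e^(ix) = cos(x) + i·sin(x).
Reasoning: Euler's formula. Expand e^(ix) = Σ (ix)^k / k!. Since i² = -1, the even-k terms are Σ (-1)^m x^(2m)/(2m)! = cos(x) and the odd-k terms are i · Σ (-1)^m x^(2m+1)/(2m+1)! = i·sin(x).
So the two sides agree for every real x for which both sides are defined.

Conclusion: Yes, this is an identity.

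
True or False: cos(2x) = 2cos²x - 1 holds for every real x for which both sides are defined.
True.

Claim: cos(2x) = 2cos²x - 1.
Reasoning: cos(2x) = cos²x - sin²x. Replace sin²x by 1 - cos²x: cos²x - (1 - cos²x) = 2cos²x - 1.
So the two sides agree for every real x for which both sides are defined.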